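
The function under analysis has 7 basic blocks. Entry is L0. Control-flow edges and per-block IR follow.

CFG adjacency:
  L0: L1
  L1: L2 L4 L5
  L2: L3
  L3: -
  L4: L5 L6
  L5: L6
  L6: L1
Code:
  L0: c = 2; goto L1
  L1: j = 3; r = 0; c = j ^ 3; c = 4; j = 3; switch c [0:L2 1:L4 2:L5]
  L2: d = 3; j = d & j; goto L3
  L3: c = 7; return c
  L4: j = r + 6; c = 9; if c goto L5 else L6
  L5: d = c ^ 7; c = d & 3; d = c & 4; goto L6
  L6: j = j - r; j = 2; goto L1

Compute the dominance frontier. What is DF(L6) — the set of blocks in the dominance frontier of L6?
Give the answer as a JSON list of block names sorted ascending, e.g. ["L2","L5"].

Answer: ["L1"]

Analysis:
idom tree: L1←L0 L2←L1 L3←L2 L4←L1 L5←L1 L6←L1
Dom∩ at merges:
  L1: preds {L0,L6}: {L0} ∩ {L0,L1,L6} = {L0}; idom=L0
  L5: preds {L1,L4}: {L0,L1} ∩ {L0,L1,L4} = {L0,L1}; idom=L1
  L6: preds {L4,L5}: {L0,L1,L4} ∩ {L0,L1,L5} = {L0,L1}; idom=L1

Frontier:
  join L1 pred L0: · stop@L0
  join L1 pred L6: L6→L1 stop@L0
  join L5 pred L1: · stop@L1
  join L5 pred L4: L4 stop@L1
  join L6 pred L4: L4 stop@L1
  join L6 pred L5: L5 stop@L1
  L0: DF=∅
  L1: DF={L1}
  L2: DF=∅
  L3: DF=∅
  L4: DF={L5,L6}
  L5: DF={L6}
  L6: DF={L1}

DF(L6) = ["L1"]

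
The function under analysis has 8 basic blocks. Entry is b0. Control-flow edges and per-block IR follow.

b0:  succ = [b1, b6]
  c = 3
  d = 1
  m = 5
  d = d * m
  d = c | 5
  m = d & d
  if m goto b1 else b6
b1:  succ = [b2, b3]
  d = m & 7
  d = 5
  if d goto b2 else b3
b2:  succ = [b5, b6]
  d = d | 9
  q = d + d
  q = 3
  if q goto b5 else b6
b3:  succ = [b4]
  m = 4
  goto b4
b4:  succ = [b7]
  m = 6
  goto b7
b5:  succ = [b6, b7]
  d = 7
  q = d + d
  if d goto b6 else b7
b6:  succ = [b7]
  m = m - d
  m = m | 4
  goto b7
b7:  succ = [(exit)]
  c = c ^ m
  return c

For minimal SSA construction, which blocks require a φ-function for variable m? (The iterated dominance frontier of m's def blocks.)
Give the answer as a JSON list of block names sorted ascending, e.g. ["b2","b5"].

Answer: ["b7"]

Working:
idom tree: b1←b0 b2←b1 b3←b1 b4←b3 b5←b2 b6←b0 b7←b0
Join-block Dom:
  b6: preds {b0,b2,b5}: {b0} ∩ {b0,b1,b2} ∩ {b0,b1,b2,b5} = {b0}; idom=b0
  b7: preds {b4,b5,b6}: {b0,b1,b3,b4} ∩ {b0,b1,b2,b5} ∩ {b0,b6} = {b0}; idom=b0

DF derivation:
  b6←b0: walk · to b0
  b6←b2: walk b2→b1 to b0
  b6←b5: walk b5→b2→b1 to b0
  b7←b4: walk b4→b3→b1 to b0
  b7←b5: walk b5→b2→b1 to b0
  b7←b6: walk b6 to b0
  b0: DF=∅
  b1: DF={b6,b7}
  b2: DF={b6,b7}
  b3: DF={b7}
  b4: DF={b7}
  b5: DF={b6,b7}
  b6: DF={b7}
  b7: DF=∅

φ for m: defs {b0,b3,b4,b6}
  DF⁺ = {b7}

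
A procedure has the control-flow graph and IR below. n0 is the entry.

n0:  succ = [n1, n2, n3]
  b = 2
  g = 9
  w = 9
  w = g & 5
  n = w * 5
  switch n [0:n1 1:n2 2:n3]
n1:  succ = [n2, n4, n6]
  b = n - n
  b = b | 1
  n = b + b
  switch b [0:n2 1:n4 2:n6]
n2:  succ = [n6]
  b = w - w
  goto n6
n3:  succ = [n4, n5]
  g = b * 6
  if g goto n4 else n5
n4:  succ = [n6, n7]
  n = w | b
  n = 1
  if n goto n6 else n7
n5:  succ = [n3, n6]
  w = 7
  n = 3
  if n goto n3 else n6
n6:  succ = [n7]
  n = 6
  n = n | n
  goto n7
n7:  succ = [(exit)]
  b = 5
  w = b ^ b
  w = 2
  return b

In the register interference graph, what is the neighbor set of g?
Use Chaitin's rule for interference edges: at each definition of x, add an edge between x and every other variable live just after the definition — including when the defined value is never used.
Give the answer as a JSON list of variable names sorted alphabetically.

Answer: ["b", "w"]

Derivation:
def/use:
  n0: def={b,g,n,w} ue=∅
  n1: def={b,n} ue={n}
  n2: def={b} ue={w}
  n3: def={g} ue={b}
  n4: def={n} ue={b,w}
  n5: def={n,w} ue=∅
  n6: def={n} ue=∅
  n7: def={b,w} ue=∅

Liveness:
  live n0: ∅→{b,n,w}
  live n1: {n,w}→{b,w}
  live n2: {w}→∅
  live n3: {b,w}→{b,w}
  live n4: {b,w}→∅
  live n5: {b}→{b,w}
  live n6: ∅→∅
  live n7: ∅→∅

Interference:
  b: {g,n,w}
  g: {b,w}
  n: {b,w}
  w: {b,g,n}

N(g) = ["b", "w"]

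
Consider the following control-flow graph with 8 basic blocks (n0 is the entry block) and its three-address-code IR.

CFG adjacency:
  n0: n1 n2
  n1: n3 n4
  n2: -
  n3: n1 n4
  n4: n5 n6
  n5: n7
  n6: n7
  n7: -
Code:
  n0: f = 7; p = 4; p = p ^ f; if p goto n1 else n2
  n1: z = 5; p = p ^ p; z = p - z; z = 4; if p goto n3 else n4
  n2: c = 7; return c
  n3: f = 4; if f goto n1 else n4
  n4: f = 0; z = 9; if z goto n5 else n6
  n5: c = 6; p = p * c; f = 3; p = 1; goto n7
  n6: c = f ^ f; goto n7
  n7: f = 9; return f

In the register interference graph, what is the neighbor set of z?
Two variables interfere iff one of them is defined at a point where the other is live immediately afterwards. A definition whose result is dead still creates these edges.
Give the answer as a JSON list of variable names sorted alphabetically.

Answer: ["f", "p"]

Working:
def/use:
  n0: {f,p} / ∅
  n1: {p,z} / {p}
  n2: {c} / ∅
  n3: {f} / ∅
  n4: {f,z} / ∅
  n5: {c,f,p} / {p}
  n6: {c} / {f}
  n7: {f} / ∅

Backward fixpoint:
  n0 li=∅ lo={p}
  n1 li={p} lo={p}
  n2 li=∅ lo=∅
  n3 li={p} lo={p}
  n4 li={p} lo={f,p}
  n5 li={p} lo=∅
  n6 li={f} lo=∅
  n7 li=∅ lo=∅

Interfere edges:
  c: {p}
  f: {p,z}
  p: {c,f,z}
  z: {f,p}

N(z) = ["f", "p"]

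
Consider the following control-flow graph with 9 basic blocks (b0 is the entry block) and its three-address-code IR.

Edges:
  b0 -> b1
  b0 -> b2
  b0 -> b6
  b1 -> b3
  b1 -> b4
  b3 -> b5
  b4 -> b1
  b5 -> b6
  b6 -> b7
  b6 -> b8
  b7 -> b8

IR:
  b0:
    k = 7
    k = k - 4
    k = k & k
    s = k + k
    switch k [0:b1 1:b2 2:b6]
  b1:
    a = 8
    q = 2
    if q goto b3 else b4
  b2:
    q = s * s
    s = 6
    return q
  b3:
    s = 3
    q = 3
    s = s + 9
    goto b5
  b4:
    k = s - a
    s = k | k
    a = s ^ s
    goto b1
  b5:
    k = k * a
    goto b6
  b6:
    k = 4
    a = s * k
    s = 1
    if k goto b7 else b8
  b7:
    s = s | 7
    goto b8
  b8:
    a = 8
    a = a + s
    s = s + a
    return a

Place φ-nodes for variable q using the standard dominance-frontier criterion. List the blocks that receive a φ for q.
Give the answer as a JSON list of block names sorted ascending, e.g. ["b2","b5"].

Answer: ["b1", "b6"]

Analysis:
idom tree: b1←b0 b2←b0 b3←b1 b4←b1 b5←b3 b6←b0 b7←b6 b8←b6
Join-block Dom:
  b1: preds {b0,b4}: {b0} ∩ {b0,b1,b4} = {b0}; idom=b0
  b6: preds {b0,b5}: {b0} ∩ {b0,b1,b3,b5} = {b0}; idom=b0
  b8: preds {b6,b7}: {b0,b6} ∩ {b0,b6,b7} = {b0,b6}; idom=b6

DF walk-up:
  b1←b0: walk · to b0
  b1←b4: walk b4→b1 to b0
  b6←b0: walk · to b0
  b6←b5: walk b5→b3→b1 to b0
  b8←b6: walk · to b6
  b8←b7: walk b7 to b6
  b0: DF=∅
  b1: DF={b1,b6}
  b2: DF=∅
  b3: DF={b6}
  b4: DF={b1}
  b5: DF={b6}
  b6: DF=∅
  b7: DF={b8}
  b8: DF=∅

φ for q: defs {b1,b2,b3}
  DF⁺ = {b1,b6}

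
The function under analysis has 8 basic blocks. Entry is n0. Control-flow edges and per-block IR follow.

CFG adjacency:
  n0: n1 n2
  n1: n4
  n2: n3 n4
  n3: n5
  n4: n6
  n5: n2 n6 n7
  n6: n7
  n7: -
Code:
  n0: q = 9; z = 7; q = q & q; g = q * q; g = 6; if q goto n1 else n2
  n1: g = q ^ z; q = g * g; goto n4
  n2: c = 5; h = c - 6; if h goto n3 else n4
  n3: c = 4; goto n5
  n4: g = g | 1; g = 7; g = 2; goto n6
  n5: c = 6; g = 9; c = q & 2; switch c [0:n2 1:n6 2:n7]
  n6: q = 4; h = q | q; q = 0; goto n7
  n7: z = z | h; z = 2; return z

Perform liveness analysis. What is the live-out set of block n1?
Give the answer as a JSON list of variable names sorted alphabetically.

def/use:
  n0 def {g,q,z} use ∅
  n1 def {g,q} use {q,z}
  n2 def {c,h} use ∅
  n3 def {c} use ∅
  n4 def {g} use {g}
  n5 def {c,g} use {q}
  n6 def {h,q} use ∅
  n7 def {z} use {h,z}

Live sets:
  live n0: ∅→{g,q,z}
  live n1: {q,z}→{g,z}
  live n2: {g,q,z}→{g,h,q,z}
  live n3: {h,q,z}→{h,q,z}
  live n4: {g,z}→{z}
  live n5: {h,q,z}→{g,h,q,z}
  live n6: {z}→{h,z}
  live n7: {h,z}→∅

live-out(n1) = ["g", "z"]

Answer: ["g", "z"]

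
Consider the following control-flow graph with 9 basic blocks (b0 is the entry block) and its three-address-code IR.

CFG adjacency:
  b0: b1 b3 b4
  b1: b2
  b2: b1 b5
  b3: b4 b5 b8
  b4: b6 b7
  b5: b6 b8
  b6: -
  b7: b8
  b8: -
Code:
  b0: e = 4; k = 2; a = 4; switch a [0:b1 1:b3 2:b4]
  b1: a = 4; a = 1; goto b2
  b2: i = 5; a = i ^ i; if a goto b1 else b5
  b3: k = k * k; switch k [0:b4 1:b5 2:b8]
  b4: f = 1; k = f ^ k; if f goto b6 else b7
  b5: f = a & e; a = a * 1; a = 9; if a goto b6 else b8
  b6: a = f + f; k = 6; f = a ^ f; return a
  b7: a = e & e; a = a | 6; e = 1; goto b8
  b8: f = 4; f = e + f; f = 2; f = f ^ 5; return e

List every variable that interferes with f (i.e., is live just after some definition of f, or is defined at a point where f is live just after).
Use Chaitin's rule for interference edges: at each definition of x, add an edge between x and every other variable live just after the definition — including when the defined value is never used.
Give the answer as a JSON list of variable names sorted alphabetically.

Block summaries:
  b0: def={a,e,k} ue=∅
  b1: def={a} ue=∅
  b2: def={a,i} ue=∅
  b3: def={k} ue={k}
  b4: def={f,k} ue={k}
  b5: def={a,f} ue={a,e}
  b6: def={a,f,k} ue={f}
  b7: def={a,e} ue={e}
  b8: def={f} ue={e}

Live sets:
  live b0: ∅→{a,e,k}
  live b1: {e}→{e}
  live b2: {e}→{a,e}
  live b3: {a,e,k}→{a,e,k}
  live b4: {e,k}→{e,f}
  live b5: {a,e}→{e,f}
  live b6: {f}→∅
  live b7: {e}→{e}
  live b8: {e}→∅

Conflict graph:
  a↔{e,f,k}
  e↔{a,f,i,k}
  f↔{a,e,k}
  i↔{e}
  k↔{a,e,f}

N(f) = ["a", "e", "k"]

Answer: ["a", "e", "k"]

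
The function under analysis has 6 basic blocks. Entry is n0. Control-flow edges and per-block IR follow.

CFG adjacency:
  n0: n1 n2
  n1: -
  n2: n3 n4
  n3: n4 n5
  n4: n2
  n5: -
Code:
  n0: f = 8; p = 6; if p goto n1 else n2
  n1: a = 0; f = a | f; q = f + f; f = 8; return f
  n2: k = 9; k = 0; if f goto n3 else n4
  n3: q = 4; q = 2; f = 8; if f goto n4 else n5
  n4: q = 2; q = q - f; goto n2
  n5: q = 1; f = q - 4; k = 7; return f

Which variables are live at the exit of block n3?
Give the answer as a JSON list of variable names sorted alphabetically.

Per-block:
  n0: {f,p} / ∅
  n1: {a,f,q} / {f}
  n2: {k} / {f}
  n3: {f,q} / ∅
  n4: {q} / {f}
  n5: {f,k,q} / ∅

Live sets:
  live n0: ∅→{f}
  live n1: {f}→∅
  live n2: {f}→{f}
  live n3: ∅→{f}
  live n4: {f}→{f}
  live n5: ∅→∅

live-out(n3) = ["f"]

Answer: ["f"]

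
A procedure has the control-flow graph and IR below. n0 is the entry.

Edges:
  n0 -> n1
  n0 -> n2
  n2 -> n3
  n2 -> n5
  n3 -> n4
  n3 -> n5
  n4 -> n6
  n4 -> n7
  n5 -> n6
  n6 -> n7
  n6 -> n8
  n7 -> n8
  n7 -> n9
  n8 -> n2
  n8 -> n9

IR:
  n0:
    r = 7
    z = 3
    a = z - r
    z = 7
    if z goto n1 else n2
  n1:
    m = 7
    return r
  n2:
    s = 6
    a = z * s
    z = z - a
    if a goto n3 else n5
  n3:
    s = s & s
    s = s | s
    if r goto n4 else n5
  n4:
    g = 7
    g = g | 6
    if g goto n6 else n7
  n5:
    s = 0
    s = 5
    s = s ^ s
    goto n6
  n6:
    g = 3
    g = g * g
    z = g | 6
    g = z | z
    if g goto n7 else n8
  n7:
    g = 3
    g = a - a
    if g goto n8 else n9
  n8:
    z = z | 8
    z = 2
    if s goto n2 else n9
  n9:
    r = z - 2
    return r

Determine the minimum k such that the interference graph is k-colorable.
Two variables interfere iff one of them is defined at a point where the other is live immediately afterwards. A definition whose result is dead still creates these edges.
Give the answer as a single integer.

Answer: 5

Derivation:
def/use:
  n0: def={a,r,z} ue=∅
  n1: def={m} ue={r}
  n2: def={a,s,z} ue={z}
  n3: def={s} ue={r,s}
  n4: def={g} ue=∅
  n5: def={s} ue=∅
  n6: def={g,z} ue=∅
  n7: def={g} ue={a}
  n8: def={z} ue={s,z}
  n9: def={r} ue={z}

Liveness:
  n0: in=∅ out={r,z}
  n1: in={r} out=∅
  n2: in={r,z} out={a,r,s,z}
  n3: in={a,r,s,z} out={a,r,s,z}
  n4: in={a,r,s,z} out={a,r,s,z}
  n5: in={a,r} out={a,r,s}
  n6: in={a,r,s} out={a,r,s,z}
  n7: in={a,r,s,z} out={r,s,z}
  n8: in={r,s,z} out={r,z}
  n9: in={z} out=∅

Interfere edges:
  a↔{g,r,s,z}
  g↔{a,r,s,z}
  m↔{r}
  r↔{a,g,m,s,z}
  s↔{a,g,r,z}
  z↔{a,g,r,s}

Colouring:
  clique {a,g,r,s,z} ⇒ need ≥ 5
  assign a→r1 g→r2 m→r1 r→r0 s→r3 z→r4 — no edge inside a register ⇒ χ ≤ 5
  χ = 5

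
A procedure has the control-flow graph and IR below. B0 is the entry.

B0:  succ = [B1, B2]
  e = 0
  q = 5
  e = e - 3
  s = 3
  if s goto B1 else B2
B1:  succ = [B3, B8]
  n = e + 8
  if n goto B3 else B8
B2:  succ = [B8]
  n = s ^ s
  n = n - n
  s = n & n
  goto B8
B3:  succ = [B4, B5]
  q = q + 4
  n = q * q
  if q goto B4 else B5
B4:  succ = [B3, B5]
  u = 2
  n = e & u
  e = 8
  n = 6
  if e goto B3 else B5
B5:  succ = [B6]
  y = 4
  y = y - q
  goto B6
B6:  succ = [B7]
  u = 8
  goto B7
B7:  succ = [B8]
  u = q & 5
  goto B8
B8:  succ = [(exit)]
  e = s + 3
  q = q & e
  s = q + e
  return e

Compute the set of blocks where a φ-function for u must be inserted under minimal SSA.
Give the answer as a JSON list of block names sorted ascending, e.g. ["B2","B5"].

idom tree: B1←B0 B2←B0 B3←B1 B4←B3 B5←B3 B6←B5 B7←B6 B8←B0
Dom at joins:
  B3: preds {B1,B4}: {B0,B1} ∩ {B0,B1,B3,B4} = {B0,B1}; idom=B1
  B5: preds {B3,B4}: {B0,B1,B3} ∩ {B0,B1,B3,B4} = {B0,B1,B3}; idom=B3
  B8: preds {B1,B2,B7}: {B0,B1} ∩ {B0,B2} ∩ {B0,B1,B3,B5,B6,B7} = {B0}; idom=B0

DF derivation:
  join B3 pred B1: · stop@B1
  join B3 pred B4: B4→B3 stop@B1
  join B5 pred B3: · stop@B3
  join B5 pred B4: B4 stop@B3
  join B8 pred B1: B1 stop@B0
  join B8 pred B2: B2 stop@B0
  join B8 pred B7: B7→B6→B5→B3→B1 stop@B0
  DF(B0)=∅
  DF(B1)={B8}
  DF(B2)={B8}
  DF(B3)={B3,B8}
  DF(B4)={B3,B5}
  DF(B5)={B8}
  DF(B6)={B8}
  DF(B7)={B8}
  DF(B8)=∅

φ for u: defs {B4,B6,B7}
  DF⁺ = {B3,B5,B8}

Answer: ["B3", "B5", "B8"]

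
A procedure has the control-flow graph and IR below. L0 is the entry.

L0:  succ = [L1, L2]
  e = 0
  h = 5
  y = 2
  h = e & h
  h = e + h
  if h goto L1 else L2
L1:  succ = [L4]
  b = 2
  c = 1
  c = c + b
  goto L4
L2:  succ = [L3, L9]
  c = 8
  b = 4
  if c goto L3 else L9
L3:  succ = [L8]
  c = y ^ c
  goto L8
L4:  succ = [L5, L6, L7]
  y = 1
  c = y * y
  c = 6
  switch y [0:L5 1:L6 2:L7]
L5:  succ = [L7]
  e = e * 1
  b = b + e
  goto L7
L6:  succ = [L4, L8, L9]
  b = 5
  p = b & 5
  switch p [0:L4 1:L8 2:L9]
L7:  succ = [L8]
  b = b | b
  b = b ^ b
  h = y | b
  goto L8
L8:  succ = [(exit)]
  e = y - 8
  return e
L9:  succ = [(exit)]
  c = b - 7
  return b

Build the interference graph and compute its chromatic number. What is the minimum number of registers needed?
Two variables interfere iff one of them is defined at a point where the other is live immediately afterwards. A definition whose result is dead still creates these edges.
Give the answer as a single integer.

Answer: 4

Analysis:
def/use:
  L0: def={e,h,y} ue=∅
  L1: def={b,c} ue=∅
  L2: def={b,c} ue=∅
  L3: def={c} ue={c,y}
  L4: def={c,y} ue=∅
  L5: def={b,e} ue={b,e}
  L6: def={b,p} ue=∅
  L7: def={b,h} ue={b,y}
  L8: def={e} ue={y}
  L9: def={c} ue={b}

Backward fixpoint:
  live L0: ∅→{e,y}
  live L1: {e}→{b,e}
  live L2: {y}→{b,c,y}
  live L3: {c,y}→{y}
  live L4: {b,e}→{b,e,y}
  live L5: {b,e,y}→{b,y}
  live L6: {e,y}→{b,e,y}
  live L7: {b,y}→{y}
  live L8: {y}→∅
  live L9: {b}→∅

Interfere edges:
  b: {c,e,p,y}
  c: {b,e,y}
  e: {b,c,h,p,y}
  h: {e,y}
  p: {b,e,y}
  y: {b,c,e,h,p}

Colouring:
  {b,c,e,y} pairwise interfere (4-clique) ⇒ χ ≥ 4
  assign b→R2 c→R3 e→R0 h→R2 p→R3 y→R1 — no edge inside a register ⇒ χ ≤ 4
  χ = 4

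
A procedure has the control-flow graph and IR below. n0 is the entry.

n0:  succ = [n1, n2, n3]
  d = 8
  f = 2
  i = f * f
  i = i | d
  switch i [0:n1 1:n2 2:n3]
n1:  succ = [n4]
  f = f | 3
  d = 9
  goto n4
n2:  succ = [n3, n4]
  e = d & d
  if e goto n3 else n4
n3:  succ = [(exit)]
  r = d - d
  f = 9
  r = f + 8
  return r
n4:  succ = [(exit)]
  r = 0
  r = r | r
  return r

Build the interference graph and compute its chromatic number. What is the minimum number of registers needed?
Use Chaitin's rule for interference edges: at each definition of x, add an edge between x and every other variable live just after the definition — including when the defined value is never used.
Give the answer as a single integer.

Block summaries:
  n0: def={d,f,i} ue=∅
  n1: def={d,f} ue={f}
  n2: def={e} ue={d}
  n3: def={f,r} ue={d}
  n4: def={r} ue=∅

Liveness:
  n0 li=∅ lo={d,f}
  n1 li={f} lo=∅
  n2 li={d} lo={d}
  n3 li={d} lo=∅
  n4 li=∅ lo=∅

Conflict graph:
  d — {e,f,i}
  e — {d}
  f — {d,i}
  i — {d,f}
  r — ∅

Chromatic number:
  clique {d,f,i} ⇒ need ≥ 3
  assign d→r0 e→r1 f→r1 i→r2 r→r0 — no edge inside a register ⇒ χ ≤ 3
  χ = 3

Answer: 3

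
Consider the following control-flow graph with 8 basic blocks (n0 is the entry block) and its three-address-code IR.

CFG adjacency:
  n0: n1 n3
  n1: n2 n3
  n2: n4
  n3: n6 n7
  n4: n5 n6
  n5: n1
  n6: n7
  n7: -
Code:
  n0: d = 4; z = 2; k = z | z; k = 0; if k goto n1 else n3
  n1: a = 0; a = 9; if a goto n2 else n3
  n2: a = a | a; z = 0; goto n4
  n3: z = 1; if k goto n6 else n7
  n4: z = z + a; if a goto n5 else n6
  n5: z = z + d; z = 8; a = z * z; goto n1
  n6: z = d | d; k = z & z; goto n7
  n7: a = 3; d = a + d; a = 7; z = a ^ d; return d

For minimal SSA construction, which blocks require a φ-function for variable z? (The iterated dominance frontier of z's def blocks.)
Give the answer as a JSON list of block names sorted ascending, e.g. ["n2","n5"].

Answer: ["n1", "n3", "n6", "n7"]

Working:
idom tree: n1←n0 n2←n1 n3←n0 n4←n2 n5←n4 n6←n0 n7←n0
Dom∩ at merges:
  n1: preds {n0,n5}: {n0} ∩ {n0,n1,n2,n4,n5} = {n0}; idom=n0
  n3: preds {n0,n1}: {n0} ∩ {n0,n1} = {n0}; idom=n0
  n6: preds {n3,n4}: {n0,n3} ∩ {n0,n1,n2,n4} = {n0}; idom=n0
  n7: preds {n3,n6}: {n0,n3} ∩ {n0,n6} = {n0}; idom=n0

DF walk-up:
  join n1 pred n0: · stop@n0
  join n1 pred n5: n5→n4→n2→n1 stop@n0
  join n3 pred n0: · stop@n0
  join n3 pred n1: n1 stop@n0
  join n6 pred n3: n3 stop@n0
  join n6 pred n4: n4→n2→n1 stop@n0
  join n7 pred n3: n3 stop@n0
  join n7 pred n6: n6 stop@n0
  n0 → ∅
  n1 → {n1,n3,n6}
  n2 → {n1,n6}
  n3 → {n6,n7}
  n4 → {n1,n6}
  n5 → {n1}
  n6 → {n7}
  n7 → ∅

φ for z: defs {n0,n2,n3,n4,n5,n6,n7}
  DF⁺ = {n1,n3,n6,n7}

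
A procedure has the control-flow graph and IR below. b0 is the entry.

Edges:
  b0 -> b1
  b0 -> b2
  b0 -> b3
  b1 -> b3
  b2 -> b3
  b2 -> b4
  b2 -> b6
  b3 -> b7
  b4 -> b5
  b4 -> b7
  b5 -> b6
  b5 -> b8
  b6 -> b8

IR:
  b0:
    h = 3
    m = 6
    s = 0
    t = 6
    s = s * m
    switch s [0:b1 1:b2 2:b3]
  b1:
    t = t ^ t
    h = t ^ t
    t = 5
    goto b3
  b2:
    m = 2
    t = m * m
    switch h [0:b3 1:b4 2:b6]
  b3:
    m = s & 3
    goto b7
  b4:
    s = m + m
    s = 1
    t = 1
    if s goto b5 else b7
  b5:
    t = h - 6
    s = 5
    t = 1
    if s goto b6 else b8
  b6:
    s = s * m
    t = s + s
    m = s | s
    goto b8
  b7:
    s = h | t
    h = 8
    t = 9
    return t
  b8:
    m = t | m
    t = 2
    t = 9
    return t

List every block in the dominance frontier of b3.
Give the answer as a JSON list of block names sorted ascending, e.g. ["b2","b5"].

Answer: ["b7"]

Working:
idom tree: b1←b0 b2←b0 b3←b0 b4←b2 b5←b4 b6←b2 b7←b0 b8←b2
Dom at joins:
  b3: preds {b0,b1,b2}: {b0} ∩ {b0,b1} ∩ {b0,b2} = {b0}; idom=b0
  b6: preds {b2,b5}: {b0,b2} ∩ {b0,b2,b4,b5} = {b0,b2}; idom=b2
  b7: preds {b3,b4}: {b0,b3} ∩ {b0,b2,b4} = {b0}; idom=b0
  b8: preds {b5,b6}: {b0,b2,b4,b5} ∩ {b0,b2,b6} = {b0,b2}; idom=b2

DF derivation:
  b3←b0: walk · to b0
  b3←b1: walk b1 to b0
  b3←b2: walk b2 to b0
  b6←b2: walk · to b2
  b6←b5: walk b5→b4 to b2
  b7←b3: walk b3 to b0
  b7←b4: walk b4→b2 to b0
  b8←b5: walk b5→b4 to b2
  b8←b6: walk b6 to b2
  b0: DF=∅
  b1: DF={b3}
  b2: DF={b3,b7}
  b3: DF={b7}
  b4: DF={b6,b7,b8}
  b5: DF={b6,b8}
  b6: DF={b8}
  b7: DF=∅
  b8: DF=∅

DF(b3) = ["b7"]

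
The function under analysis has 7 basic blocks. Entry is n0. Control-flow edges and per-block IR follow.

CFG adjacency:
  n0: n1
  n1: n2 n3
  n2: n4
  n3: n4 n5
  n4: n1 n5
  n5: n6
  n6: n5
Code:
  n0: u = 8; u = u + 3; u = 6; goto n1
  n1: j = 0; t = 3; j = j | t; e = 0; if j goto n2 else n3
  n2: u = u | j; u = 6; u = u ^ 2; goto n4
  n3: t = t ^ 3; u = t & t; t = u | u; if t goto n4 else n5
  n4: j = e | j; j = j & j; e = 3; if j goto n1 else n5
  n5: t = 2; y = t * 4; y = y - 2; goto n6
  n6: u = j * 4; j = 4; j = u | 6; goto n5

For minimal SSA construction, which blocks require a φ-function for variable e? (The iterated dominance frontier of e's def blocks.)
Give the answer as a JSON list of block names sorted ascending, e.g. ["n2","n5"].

Answer: ["n1", "n5"]

Working:
idom tree: n1←n0 n2←n1 n3←n1 n4←n1 n5←n1 n6←n5
Dom∩ at merges:
  n1: preds {n0,n4}: {n0} ∩ {n0,n1,n4} = {n0}; idom=n0
  n4: preds {n2,n3}: {n0,n1,n2} ∩ {n0,n1,n3} = {n0,n1}; idom=n1
  n5: preds {n3,n4,n6}: {n0,n1,n3} ∩ {n0,n1,n4} ∩ {n0,n1,n5,n6} = {n0,n1}; idom=n1

DF derivation:
  join n1 pred n0: · stop@n0
  join n1 pred n4: n4→n1 stop@n0
  join n4 pred n2: n2 stop@n1
  join n4 pred n3: n3 stop@n1
  join n5 pred n3: n3 stop@n1
  join n5 pred n4: n4 stop@n1
  join n5 pred n6: n6→n5 stop@n1
  DF(n0)=∅
  DF(n1)={n1}
  DF(n2)={n4}
  DF(n3)={n4,n5}
  DF(n4)={n1,n5}
  DF(n5)={n5}
  DF(n6)={n5}

φ for e: defs {n1,n4}
  DF⁺ = {n1,n5}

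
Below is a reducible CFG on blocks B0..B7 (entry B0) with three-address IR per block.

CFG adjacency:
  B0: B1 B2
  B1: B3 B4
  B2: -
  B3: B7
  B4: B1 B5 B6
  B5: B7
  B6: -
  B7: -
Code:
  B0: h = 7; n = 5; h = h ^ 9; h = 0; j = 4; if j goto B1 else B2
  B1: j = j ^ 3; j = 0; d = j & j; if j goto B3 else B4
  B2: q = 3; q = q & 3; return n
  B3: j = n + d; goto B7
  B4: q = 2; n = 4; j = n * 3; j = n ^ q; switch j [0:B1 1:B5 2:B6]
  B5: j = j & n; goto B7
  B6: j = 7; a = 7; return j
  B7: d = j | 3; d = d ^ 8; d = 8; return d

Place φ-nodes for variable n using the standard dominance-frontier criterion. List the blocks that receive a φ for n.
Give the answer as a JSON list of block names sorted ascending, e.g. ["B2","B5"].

Answer: ["B1", "B7"]

Working:
idom tree: B1←B0 B2←B0 B3←B1 B4←B1 B5←B4 B6←B4 B7←B1
Dom at joins:
  B1: preds {B0,B4}: {B0} ∩ {B0,B1,B4} = {B0}; idom=B0
  B7: preds {B3,B5}: {B0,B1,B3} ∩ {B0,B1,B4,B5} = {B0,B1}; idom=B1

Frontier:
  join B1 pred B0: · stop@B0
  join B1 pred B4: B4→B1 stop@B0
  join B7 pred B3: B3 stop@B1
  join B7 pred B5: B5→B4 stop@B1
  DF(B0)=∅
  DF(B1)={B1}
  DF(B2)=∅
  DF(B3)={B7}
  DF(B4)={B1,B7}
  DF(B5)={B7}
  DF(B6)=∅
  DF(B7)=∅

φ for n: defs {B0,B4}
  DF⁺ = {B1,B7}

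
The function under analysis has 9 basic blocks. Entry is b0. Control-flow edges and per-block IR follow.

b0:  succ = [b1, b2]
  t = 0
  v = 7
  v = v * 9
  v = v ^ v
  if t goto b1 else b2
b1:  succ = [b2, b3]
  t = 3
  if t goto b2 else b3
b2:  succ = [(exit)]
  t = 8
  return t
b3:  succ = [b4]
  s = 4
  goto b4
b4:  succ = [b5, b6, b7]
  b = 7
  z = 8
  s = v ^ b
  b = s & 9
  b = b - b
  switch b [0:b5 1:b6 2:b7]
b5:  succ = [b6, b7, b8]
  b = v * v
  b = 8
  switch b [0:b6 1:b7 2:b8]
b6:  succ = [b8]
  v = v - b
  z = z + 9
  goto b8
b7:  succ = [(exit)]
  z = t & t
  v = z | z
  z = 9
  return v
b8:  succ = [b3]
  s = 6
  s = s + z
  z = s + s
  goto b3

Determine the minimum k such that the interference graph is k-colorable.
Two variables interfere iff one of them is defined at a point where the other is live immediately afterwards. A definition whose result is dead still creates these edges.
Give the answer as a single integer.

Answer: 4

Analysis:
Per-block:
  b0: def={t,v} ue=∅
  b1: def={t} ue=∅
  b2: def={t} ue=∅
  b3: def={s} ue=∅
  b4: def={b,s,z} ue={v}
  b5: def={b} ue={v}
  b6: def={v,z} ue={b,v,z}
  b7: def={v,z} ue={t}
  b8: def={s,z} ue={z}

Backward fixpoint:
  b0: in=∅ out={v}
  b1: in={v} out={t,v}
  b2: in=∅ out=∅
  b3: in={t,v} out={t,v}
  b4: in={t,v} out={b,t,v,z}
  b5: in={t,v,z} out={b,t,v,z}
  b6: in={b,t,v,z} out={t,v,z}
  b7: in={t} out=∅
  b8: in={t,v,z} out={t,v}

Interfere edges:
  b — {t,v,z}
  s — {t,v,z}
  t — {b,s,v,z}
  v — {b,s,t,z}
  z — {b,s,t,v}

Registers:
  clique {b,t,v,z} ⇒ need ≥ 4
  assign b→r3 s→r3 t→r0 v→r1 z→r2 — no edge inside a register ⇒ χ ≤ 4
  χ = 4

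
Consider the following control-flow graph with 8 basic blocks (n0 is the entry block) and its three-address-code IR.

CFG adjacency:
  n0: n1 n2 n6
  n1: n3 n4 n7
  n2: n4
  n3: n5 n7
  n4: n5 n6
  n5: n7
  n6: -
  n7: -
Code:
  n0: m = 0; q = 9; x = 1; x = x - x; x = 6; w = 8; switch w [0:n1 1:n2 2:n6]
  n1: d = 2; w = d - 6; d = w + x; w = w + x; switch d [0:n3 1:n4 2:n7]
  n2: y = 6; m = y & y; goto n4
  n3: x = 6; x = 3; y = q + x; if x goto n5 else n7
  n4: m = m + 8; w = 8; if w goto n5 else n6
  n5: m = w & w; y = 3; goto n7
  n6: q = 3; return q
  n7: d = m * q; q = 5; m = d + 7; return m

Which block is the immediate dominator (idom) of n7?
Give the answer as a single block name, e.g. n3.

idom tree: n1←n0 n2←n0 n3←n1 n4←n0 n5←n0 n6←n0 n7←n0
Dom∩ at merges:
  n4: preds {n1,n2}: {n0,n1} ∩ {n0,n2} = {n0}; idom=n0
  n5: preds {n3,n4}: {n0,n1,n3} ∩ {n0,n4} = {n0}; idom=n0
  n6: preds {n0,n4}: {n0} ∩ {n0,n4} = {n0}; idom=n0
  n7: preds {n1,n3,n5}: {n0,n1} ∩ {n0,n1,n3} ∩ {n0,n5} = {n0}; idom=n0

idom(n7) = n0

Answer: n0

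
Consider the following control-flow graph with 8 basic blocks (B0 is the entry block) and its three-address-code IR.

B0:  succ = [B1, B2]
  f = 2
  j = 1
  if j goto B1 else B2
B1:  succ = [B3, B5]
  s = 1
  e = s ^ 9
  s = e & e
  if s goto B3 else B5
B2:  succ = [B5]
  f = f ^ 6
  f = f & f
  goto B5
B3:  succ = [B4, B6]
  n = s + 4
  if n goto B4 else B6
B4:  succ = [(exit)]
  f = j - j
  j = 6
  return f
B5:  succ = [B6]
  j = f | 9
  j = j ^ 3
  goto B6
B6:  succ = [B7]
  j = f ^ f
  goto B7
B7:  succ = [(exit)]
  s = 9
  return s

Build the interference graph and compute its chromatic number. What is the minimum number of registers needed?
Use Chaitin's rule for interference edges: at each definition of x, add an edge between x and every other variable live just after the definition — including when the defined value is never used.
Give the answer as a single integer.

Answer: 3

Derivation:
Block summaries:
  B0: def={f,j} ue=∅
  B1: def={e,s} ue=∅
  B2: def={f} ue={f}
  B3: def={n} ue={s}
  B4: def={f,j} ue={j}
  B5: def={j} ue={f}
  B6: def={j} ue={f}
  B7: def={s} ue=∅

Live sets:
  live B0: ∅→{f,j}
  live B1: {f,j}→{f,j,s}
  live B2: {f}→{f}
  live B3: {f,j,s}→{f,j}
  live B4: {j}→∅
  live B5: {f}→{f}
  live B6: {f}→∅
  live B7: ∅→∅

Conflict graph:
  e: {f,j}
  f: {e,j,n,s}
  j: {e,f,n,s}
  n: {f,j}
  s: {f,j}

Chromatic number:
  clique {e,f,j} ⇒ need ≥ 3
  assign e→R2 f→R0 j→R1 n→R2 s→R2 — no edge inside a register ⇒ χ ≤ 3
  χ = 3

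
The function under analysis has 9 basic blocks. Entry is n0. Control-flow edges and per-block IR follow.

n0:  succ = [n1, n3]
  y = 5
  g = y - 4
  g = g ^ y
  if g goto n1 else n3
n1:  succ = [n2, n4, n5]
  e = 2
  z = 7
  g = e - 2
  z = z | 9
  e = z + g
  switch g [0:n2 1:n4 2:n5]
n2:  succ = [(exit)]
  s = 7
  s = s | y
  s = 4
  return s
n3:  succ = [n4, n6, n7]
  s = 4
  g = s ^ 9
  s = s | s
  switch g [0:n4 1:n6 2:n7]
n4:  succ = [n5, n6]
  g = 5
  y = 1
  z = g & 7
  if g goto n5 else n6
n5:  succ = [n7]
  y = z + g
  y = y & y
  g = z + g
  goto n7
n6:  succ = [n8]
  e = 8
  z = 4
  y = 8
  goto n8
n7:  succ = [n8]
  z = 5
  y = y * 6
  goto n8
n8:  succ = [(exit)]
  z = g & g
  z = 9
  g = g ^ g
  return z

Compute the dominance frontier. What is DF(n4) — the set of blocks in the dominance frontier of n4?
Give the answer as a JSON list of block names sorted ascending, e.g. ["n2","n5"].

idom tree: n1←n0 n2←n1 n3←n0 n4←n0 n5←n0 n6←n0 n7←n0 n8←n0
Join-block Dom:
  n4: preds {n1,n3}: {n0,n1} ∩ {n0,n3} = {n0}; idom=n0
  n5: preds {n1,n4}: {n0,n1} ∩ {n0,n4} = {n0}; idom=n0
  n6: preds {n3,n4}: {n0,n3} ∩ {n0,n4} = {n0}; idom=n0
  n7: preds {n3,n5}: {n0,n3} ∩ {n0,n5} = {n0}; idom=n0
  n8: preds {n6,n7}: {n0,n6} ∩ {n0,n7} = {n0}; idom=n0

DF derivation:
  join n4 pred n1: n1 stop@n0
  join n4 pred n3: n3 stop@n0
  join n5 pred n1: n1 stop@n0
  join n5 pred n4: n4 stop@n0
  join n6 pred n3: n3 stop@n0
  join n6 pred n4: n4 stop@n0
  join n7 pred n3: n3 stop@n0
  join n7 pred n5: n5 stop@n0
  join n8 pred n6: n6 stop@n0
  join n8 pred n7: n7 stop@n0
  n0: DF=∅
  n1: DF={n4,n5}
  n2: DF=∅
  n3: DF={n4,n6,n7}
  n4: DF={n5,n6}
  n5: DF={n7}
  n6: DF={n8}
  n7: DF={n8}
  n8: DF=∅

DF(n4) = ["n5", "n6"]

Answer: ["n5", "n6"]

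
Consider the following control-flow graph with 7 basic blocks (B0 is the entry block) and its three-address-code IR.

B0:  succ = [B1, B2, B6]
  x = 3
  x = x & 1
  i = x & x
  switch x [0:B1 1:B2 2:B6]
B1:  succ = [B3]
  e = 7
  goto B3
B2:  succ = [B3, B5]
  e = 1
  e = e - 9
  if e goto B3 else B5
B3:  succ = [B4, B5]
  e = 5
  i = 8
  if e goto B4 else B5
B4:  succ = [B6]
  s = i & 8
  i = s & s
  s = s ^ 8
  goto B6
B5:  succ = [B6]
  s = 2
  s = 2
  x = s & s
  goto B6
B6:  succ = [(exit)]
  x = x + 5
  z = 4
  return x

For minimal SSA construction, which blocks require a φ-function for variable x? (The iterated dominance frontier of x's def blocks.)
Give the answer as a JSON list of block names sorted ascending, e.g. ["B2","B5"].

Answer: ["B6"]

Derivation:
idom tree: B1←B0 B2←B0 B3←B0 B4←B3 B5←B0 B6←B0
Dom∩ at merges:
  B3: preds {B1,B2}: {B0,B1} ∩ {B0,B2} = {B0}; idom=B0
  B5: preds {B2,B3}: {B0,B2} ∩ {B0,B3} = {B0}; idom=B0
  B6: preds {B0,B4,B5}: {B0} ∩ {B0,B3,B4} ∩ {B0,B5} = {B0}; idom=B0

Frontier:
  B3←B1: walk B1 to B0
  B3←B2: walk B2 to B0
  B5←B2: walk B2 to B0
  B5←B3: walk B3 to B0
  B6←B0: walk · to B0
  B6←B4: walk B4→B3 to B0
  B6←B5: walk B5 to B0
  B0: DF=∅
  B1: DF={B3}
  B2: DF={B3,B5}
  B3: DF={B5,B6}
  B4: DF={B6}
  B5: DF={B6}
  B6: DF=∅

φ for x: defs {B0,B5,B6}
  DF⁺ = {B6}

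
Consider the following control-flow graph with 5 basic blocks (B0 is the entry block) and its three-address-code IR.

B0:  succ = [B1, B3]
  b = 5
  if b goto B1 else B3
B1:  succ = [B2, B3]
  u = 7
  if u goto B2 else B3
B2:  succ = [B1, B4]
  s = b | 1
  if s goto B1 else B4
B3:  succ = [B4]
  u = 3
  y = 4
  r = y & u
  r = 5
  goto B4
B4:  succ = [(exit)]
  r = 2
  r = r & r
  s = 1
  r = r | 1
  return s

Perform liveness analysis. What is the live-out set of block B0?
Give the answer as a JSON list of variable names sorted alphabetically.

Block summaries:
  B0: def={b} ue=∅
  B1: def={u} ue=∅
  B2: def={s} ue={b}
  B3: def={r,u,y} ue=∅
  B4: def={r,s} ue=∅

Liveness:
  B0: in=∅ out={b}
  B1: in={b} out={b}
  B2: in={b} out={b}
  B3: in=∅ out=∅
  B4: in=∅ out=∅

live-out(B0) = ["b"]

Answer: ["b"]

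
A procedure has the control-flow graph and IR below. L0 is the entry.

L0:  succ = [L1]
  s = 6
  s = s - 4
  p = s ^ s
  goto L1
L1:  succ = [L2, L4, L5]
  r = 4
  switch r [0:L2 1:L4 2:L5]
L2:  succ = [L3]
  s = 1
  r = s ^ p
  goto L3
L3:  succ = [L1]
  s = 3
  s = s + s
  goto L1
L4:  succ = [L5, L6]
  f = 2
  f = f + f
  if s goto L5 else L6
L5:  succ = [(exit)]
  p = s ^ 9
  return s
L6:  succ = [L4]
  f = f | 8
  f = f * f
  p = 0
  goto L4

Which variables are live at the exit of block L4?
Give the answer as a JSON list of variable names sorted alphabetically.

Answer: ["f", "s"]

Working:
Block summaries:
  L0: def={p,s} ue=∅
  L1: def={r} ue=∅
  L2: def={r,s} ue={p}
  L3: def={s} ue=∅
  L4: def={f} ue={s}
  L5: def={p} ue={s}
  L6: def={f,p} ue={f}

Liveness:
  live L0: ∅→{p,s}
  live L1: {p,s}→{p,s}
  live L2: {p}→{p}
  live L3: {p}→{p,s}
  live L4: {s}→{f,s}
  live L5: {s}→∅
  live L6: {f,s}→{s}

live-out(L4) = ["f", "s"]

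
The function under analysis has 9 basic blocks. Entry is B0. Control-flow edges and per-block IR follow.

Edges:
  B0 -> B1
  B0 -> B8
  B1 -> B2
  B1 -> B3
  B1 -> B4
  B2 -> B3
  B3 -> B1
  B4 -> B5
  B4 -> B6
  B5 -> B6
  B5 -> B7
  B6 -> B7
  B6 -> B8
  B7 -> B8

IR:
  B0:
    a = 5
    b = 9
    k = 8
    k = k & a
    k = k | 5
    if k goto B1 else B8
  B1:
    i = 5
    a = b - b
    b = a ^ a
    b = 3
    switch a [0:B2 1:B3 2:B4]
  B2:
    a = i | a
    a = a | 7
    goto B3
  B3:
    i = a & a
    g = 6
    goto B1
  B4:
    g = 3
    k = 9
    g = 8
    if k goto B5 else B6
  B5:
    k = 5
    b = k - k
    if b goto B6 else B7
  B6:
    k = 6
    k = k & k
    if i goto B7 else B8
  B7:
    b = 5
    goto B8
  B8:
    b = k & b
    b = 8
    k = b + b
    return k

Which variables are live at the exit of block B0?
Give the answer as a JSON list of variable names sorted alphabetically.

Answer: ["b", "k"]

Analysis:
def/use:
  B0 def {a,b,k} use ∅
  B1 def {a,b,i} use {b}
  B2 def {a} use {a,i}
  B3 def {g,i} use {a}
  B4 def {g,k} use ∅
  B5 def {b,k} use ∅
  B6 def {k} use {i}
  B7 def {b} use ∅
  B8 def {b,k} use {b,k}

Backward fixpoint:
  B0 li=∅ lo={b,k}
  B1 li={b} lo={a,b,i}
  B2 li={a,b,i} lo={a,b}
  B3 li={a,b} lo={b}
  B4 li={b,i} lo={b,i}
  B5 li={i} lo={b,i,k}
  B6 li={b,i} lo={b,k}
  B7 li={k} lo={b,k}
  B8 li={b,k} lo=∅

live-out(B0) = ["b", "k"]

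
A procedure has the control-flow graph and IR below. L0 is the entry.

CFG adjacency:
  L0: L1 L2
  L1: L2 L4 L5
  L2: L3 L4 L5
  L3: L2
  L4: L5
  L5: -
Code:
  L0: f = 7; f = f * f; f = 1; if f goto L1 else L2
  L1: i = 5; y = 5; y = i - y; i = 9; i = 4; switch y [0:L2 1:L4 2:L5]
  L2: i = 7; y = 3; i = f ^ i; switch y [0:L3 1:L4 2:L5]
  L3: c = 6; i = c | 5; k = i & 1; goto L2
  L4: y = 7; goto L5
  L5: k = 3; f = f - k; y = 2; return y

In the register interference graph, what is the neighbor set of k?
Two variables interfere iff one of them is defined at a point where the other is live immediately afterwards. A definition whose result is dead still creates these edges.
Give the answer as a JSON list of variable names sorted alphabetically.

Block summaries:
  L0: {f} / ∅
  L1: {i,y} / ∅
  L2: {i,y} / {f}
  L3: {c,i,k} / ∅
  L4: {y} / ∅
  L5: {f,k,y} / {f}

Live sets:
  live L0: ∅→{f}
  live L1: {f}→{f}
  live L2: {f}→{f}
  live L3: {f}→{f}
  live L4: {f}→{f}
  live L5: {f}→∅

Interference:
  c↔{f}
  f↔{c,i,k,y}
  i↔{f,y}
  k↔{f}
  y↔{f,i}

N(k) = ["f"]

Answer: ["f"]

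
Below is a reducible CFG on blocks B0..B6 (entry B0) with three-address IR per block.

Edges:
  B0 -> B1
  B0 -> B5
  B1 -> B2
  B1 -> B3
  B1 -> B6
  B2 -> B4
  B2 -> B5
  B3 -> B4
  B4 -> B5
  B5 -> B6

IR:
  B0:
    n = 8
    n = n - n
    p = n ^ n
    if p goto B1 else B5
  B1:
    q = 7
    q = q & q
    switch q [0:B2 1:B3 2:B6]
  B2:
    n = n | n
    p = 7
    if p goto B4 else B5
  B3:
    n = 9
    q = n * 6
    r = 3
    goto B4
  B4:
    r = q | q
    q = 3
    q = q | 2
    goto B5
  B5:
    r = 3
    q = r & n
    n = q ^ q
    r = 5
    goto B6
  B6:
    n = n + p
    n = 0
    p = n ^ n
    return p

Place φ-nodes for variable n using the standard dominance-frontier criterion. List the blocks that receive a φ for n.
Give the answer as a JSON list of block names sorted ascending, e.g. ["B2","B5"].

Answer: ["B4", "B5", "B6"]

Working:
idom tree: B1←B0 B2←B1 B3←B1 B4←B1 B5←B0 B6←B0
Dom at joins:
  B4: preds {B2,B3}: {B0,B1,B2} ∩ {B0,B1,B3} = {B0,B1}; idom=B1
  B5: preds {B0,B2,B4}: {B0} ∩ {B0,B1,B2} ∩ {B0,B1,B4} = {B0}; idom=B0
  B6: preds {B1,B5}: {B0,B1} ∩ {B0,B5} = {B0}; idom=B0

DF walk-up:
  join B4 pred B2: B2 stop@B1
  join B4 pred B3: B3 stop@B1
  join B5 pred B0: · stop@B0
  join B5 pred B2: B2→B1 stop@B0
  join B5 pred B4: B4→B1 stop@B0
  join B6 pred B1: B1 stop@B0
  join B6 pred B5: B5 stop@B0
  DF(B0)=∅
  DF(B1)={B5,B6}
  DF(B2)={B4,B5}
  DF(B3)={B4}
  DF(B4)={B5}
  DF(B5)={B6}
  DF(B6)=∅

φ for n: defs {B0,B2,B3,B5,B6}
  DF⁺ = {B4,B5,B6}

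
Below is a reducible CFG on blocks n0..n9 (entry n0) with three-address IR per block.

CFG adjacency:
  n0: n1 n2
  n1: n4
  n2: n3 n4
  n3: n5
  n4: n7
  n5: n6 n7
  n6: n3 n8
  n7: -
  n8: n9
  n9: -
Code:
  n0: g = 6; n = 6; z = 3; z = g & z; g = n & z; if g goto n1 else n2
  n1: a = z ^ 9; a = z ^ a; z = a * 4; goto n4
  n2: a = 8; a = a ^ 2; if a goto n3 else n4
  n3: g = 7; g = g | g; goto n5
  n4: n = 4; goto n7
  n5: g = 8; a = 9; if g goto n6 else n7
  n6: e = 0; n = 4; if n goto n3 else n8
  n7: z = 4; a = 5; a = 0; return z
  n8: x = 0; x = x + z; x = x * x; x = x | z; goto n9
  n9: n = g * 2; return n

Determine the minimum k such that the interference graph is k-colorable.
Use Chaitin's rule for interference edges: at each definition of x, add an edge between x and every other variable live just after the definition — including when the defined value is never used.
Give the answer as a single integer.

Answer: 3

Derivation:
Per-block:
  n0 def {g,n,z} use ∅
  n1 def {a,z} use {z}
  n2 def {a} use ∅
  n3 def {g} use ∅
  n4 def {n} use ∅
  n5 def {a,g} use ∅
  n6 def {e,n} use ∅
  n7 def {a,z} use ∅
  n8 def {x} use {z}
  n9 def {n} use {g}

Live sets:
  n0: in=∅ out={z}
  n1: in={z} out=∅
  n2: in={z} out={z}
  n3: in={z} out={z}
  n4: in=∅ out=∅
  n5: in={z} out={g,z}
  n6: in={g,z} out={g,z}
  n7: in=∅ out=∅
  n8: in={g,z} out={g}
  n9: in={g} out=∅

Interference:
  a↔{g,z}
  e↔{g,z}
  g↔{a,e,n,x,z}
  n↔{g,z}
  x↔{g,z}
  z↔{a,e,g,n,x}

Chromatic number:
  {a,g,z} pairwise interfere (3-clique) ⇒ χ ≥ 3
  assign a→c2 e→c2 g→c0 n→c2 x→c2 z→c1 — no edge inside a register ⇒ χ ≤ 3
  χ = 3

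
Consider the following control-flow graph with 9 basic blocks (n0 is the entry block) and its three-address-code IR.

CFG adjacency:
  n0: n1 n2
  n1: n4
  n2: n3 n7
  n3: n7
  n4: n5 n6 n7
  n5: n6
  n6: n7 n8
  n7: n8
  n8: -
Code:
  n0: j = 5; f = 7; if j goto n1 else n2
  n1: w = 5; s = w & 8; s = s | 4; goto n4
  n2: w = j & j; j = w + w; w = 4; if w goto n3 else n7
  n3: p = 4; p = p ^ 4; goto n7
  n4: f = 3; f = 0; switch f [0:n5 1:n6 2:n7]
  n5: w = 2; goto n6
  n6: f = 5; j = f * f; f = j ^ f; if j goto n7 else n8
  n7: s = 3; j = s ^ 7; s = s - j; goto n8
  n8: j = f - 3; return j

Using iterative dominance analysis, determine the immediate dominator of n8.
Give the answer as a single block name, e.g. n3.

Answer: n0

Analysis:
idom tree: n1←n0 n2←n0 n3←n2 n4←n1 n5←n4 n6←n4 n7←n0 n8←n0
Dom at joins:
  n6: preds {n4,n5}: {n0,n1,n4} ∩ {n0,n1,n4,n5} = {n0,n1,n4}; idom=n4
  n7: preds {n2,n3,n4,n6}: {n0,n2} ∩ {n0,n2,n3} ∩ {n0,n1,n4} ∩ {n0,n1,n4,n6} = {n0}; idom=n0
  n8: preds {n6,n7}: {n0,n1,n4,n6} ∩ {n0,n7} = {n0}; idom=n0

idom(n8) = n0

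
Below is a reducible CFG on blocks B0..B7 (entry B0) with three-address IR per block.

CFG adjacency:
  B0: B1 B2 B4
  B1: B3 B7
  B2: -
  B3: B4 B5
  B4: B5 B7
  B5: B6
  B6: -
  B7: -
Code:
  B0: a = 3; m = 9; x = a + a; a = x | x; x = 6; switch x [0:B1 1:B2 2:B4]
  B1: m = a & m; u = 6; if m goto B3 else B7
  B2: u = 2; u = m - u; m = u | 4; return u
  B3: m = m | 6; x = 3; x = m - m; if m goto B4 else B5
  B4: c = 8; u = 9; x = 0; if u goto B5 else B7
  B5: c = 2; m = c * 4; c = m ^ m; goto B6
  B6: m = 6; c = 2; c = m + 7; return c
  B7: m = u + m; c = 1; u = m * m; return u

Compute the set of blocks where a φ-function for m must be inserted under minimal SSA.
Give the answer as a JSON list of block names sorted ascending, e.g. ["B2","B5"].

idom tree: B1←B0 B2←B0 B3←B1 B4←B0 B5←B0 B6←B5 B7←B0
Join-block Dom:
  B4: preds {B0,B3}: {B0} ∩ {B0,B1,B3} = {B0}; idom=B0
  B5: preds {B3,B4}: {B0,B1,B3} ∩ {B0,B4} = {B0}; idom=B0
  B7: preds {B1,B4}: {B0,B1} ∩ {B0,B4} = {B0}; idom=B0

DF derivation:
  join B4 pred B0: · stop@B0
  join B4 pred B3: B3→B1 stop@B0
  join B5 pred B3: B3→B1 stop@B0
  join B5 pred B4: B4 stop@B0
  join B7 pred B1: B1 stop@B0
  join B7 pred B4: B4 stop@B0
  DF(B0)=∅
  DF(B1)={B4,B5,B7}
  DF(B2)=∅
  DF(B3)={B4,B5}
  DF(B4)={B5,B7}
  DF(B5)=∅
  DF(B6)=∅
  DF(B7)=∅

φ for m: defs {B0,B1,B2,B3,B5,B6,B7}
  DF⁺ = {B4,B5,B7}

Answer: ["B4", "B5", "B7"]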